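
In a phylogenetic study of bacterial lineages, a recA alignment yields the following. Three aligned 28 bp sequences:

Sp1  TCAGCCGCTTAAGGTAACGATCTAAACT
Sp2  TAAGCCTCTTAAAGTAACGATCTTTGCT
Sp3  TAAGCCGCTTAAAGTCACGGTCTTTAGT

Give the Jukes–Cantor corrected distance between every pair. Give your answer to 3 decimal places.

Sp1–Sp2: 6/28 sites differ → p ≈ 0.214286, d = −0.75 ln(1 − 0.285715) = 0.252355 ≈ 0.252.
Sp1–Sp3: 7/28 sites differ → p = 0.25, d = −0.75 ln(1 − 0.333333) = 0.304098 ≈ 0.304.
Sp2–Sp3: 5/28 sites differ → p ≈ 0.178571, d = −0.75 ln(1 − 0.238095) = 0.203950 ≈ 0.204.

d(Sp1,Sp2) = 0.252, d(Sp1,Sp3) = 0.304, d(Sp2,Sp3) = 0.204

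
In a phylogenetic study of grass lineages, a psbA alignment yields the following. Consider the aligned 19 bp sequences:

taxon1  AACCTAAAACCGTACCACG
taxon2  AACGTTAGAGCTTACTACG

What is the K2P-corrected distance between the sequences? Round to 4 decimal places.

0.4099

Of 19 sites, 2 differences are transitions and 4 are transversions, so P = 2/19 ≈ 0.105263 and Q = 4/19 ≈ 0.210526.
Under the Kimura two-parameter model, d = −½ ln(1 − 2P − Q) − ¼ ln(1 − 2Q).
1 − 2P − Q = 0.578948, giving −½ ln(0.578948) = 0.273271.
1 − 2Q = 0.578948, giving −¼ ln(0.578948) = 0.136636.
d = 0.273271 + 0.136636 = 0.409907.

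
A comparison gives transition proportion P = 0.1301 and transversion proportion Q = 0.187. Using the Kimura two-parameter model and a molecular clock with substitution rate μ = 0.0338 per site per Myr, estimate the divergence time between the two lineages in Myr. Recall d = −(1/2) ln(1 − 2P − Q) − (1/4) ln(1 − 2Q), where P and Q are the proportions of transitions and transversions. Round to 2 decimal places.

6.12

Under the Kimura two-parameter model, d = −½ ln(1 − 2P − Q) − ¼ ln(1 − 2Q).
1 − 2P − Q = 0.5528, giving −½ ln(0.5528) = 0.296380.
1 − 2Q = 0.626, giving −¼ ln(0.626) = 0.117101.
d = 0.296380 + 0.117101 = 0.413481.
Under a molecular clock d = 2μt, so t = d/(2μ) = 0.413481 / (2 × 0.0338) = 6.12 Myr.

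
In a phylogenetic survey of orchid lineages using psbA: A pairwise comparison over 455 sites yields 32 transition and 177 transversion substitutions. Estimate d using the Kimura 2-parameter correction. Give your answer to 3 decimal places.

0.753

P = 32/455 ≈ 0.07033 and Q = 177/455 ≈ 0.389011.
Under the Kimura two-parameter model, d = −½ ln(1 − 2P − Q) − ¼ ln(1 − 2Q).
1 − 2P − Q = 0.470329, giving −½ ln(0.470329) = 0.377161.
1 − 2Q = 0.221978, giving −¼ ln(0.221978) = 0.376294.
d = 0.377161 + 0.376294 = 0.753455.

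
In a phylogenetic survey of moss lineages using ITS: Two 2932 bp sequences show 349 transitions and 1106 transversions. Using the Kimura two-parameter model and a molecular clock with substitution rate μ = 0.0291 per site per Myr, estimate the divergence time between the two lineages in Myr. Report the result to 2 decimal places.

P = 349/2932 ≈ 0.119031 and Q = 1106/2932 ≈ 0.377217.
Under the Kimura two-parameter model, d = −½ ln(1 − 2P − Q) − ¼ ln(1 − 2Q).
1 − 2P − Q = 0.384721, giving −½ ln(0.384721) = 0.477618.
1 − 2Q = 0.245566, giving −¼ ln(0.245566) = 0.351047.
d = 0.477618 + 0.351047 = 0.828665.
Under a molecular clock d = 2μt, so t = d/(2μ) = 0.828665 / (2 × 0.0291) = 14.24 Myr.

14.24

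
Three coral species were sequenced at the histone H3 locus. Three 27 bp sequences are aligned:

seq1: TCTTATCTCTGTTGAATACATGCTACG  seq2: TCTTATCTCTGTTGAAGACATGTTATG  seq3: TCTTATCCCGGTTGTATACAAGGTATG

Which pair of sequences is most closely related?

seq1 and seq2

seq1–seq2: 3/27 differ, p = 0.111, d = 0.120.
seq1–seq3: 6/27 differ, p = 0.222, d = 0.264.
seq2–seq3: 6/27 differ, p = 0.222, d = 0.264.
The smallest distance is between seq1 and seq2.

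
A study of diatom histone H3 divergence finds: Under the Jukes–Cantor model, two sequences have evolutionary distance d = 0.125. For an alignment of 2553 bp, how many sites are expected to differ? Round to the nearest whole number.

294

Invert JC69: p = (3/4)(1 − e^(−4d/3)) = 0.75 × (1 − e^(-0.166667)) = 0.75 × (1 − 0.846481) = 0.115139.
Expected differing sites = pL ≈ 0.115139 × 2553 = 293.949867 ≈ 294.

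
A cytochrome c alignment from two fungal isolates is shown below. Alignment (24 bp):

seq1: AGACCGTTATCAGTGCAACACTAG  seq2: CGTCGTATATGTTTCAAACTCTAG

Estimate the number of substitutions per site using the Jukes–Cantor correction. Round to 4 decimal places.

0.7083

The sequences differ at 11 of 24 sites, so p = 11/24 ≈ 0.458333.
d = −(3/4) ln(1 − 4p/3) = −0.75 ln(1 − 0.611111) = −0.75 ln(0.388889)
  = −0.75 × (-0.944461) = 0.708346 substitutions/site.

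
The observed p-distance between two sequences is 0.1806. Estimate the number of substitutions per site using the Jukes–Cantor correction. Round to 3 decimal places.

0.207

d = −(3/4) ln(1 − 4p/3) = −0.75 ln(1 − 0.2408) = −0.75 ln(0.7592)
  = −0.75 × (-0.275490) = 0.206618 substitutions/site.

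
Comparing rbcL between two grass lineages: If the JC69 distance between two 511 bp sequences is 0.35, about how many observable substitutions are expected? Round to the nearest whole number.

143

Invert JC69: p = (3/4)(1 − e^(−4d/3)) = 0.75 × (1 − e^(-0.466667)) = 0.75 × (1 − 0.627089) = 0.279683.
Expected differing sites = pL ≈ 0.279683 × 511 = 142.918013 ≈ 143.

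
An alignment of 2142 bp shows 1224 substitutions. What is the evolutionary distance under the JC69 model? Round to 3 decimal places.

p = 1224/2142 ≈ 0.571429.
d = −(3/4) ln(1 − 4p/3) = −0.75 ln(1 − 0.761905) = −0.75 ln(0.238095)
  = −0.75 × (-1.435086) = 1.076315 substitutions/site.

1.076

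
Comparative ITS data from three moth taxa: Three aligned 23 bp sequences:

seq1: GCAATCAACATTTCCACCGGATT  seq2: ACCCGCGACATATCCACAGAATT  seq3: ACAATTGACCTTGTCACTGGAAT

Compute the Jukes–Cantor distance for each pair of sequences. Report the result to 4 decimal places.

d(seq1,seq2) = 0.4674, d(seq1,seq3) = 0.4674, d(seq2,seq3) = 0.7614

seq1–seq2: 8/23 sites differ → p ≈ 0.347826, d = −0.75 ln(1 − 0.463768) = 0.467391 ≈ 0.4674.
seq1–seq3: 8/23 sites differ → p ≈ 0.347826, d = −0.75 ln(1 − 0.463768) = 0.467391 ≈ 0.4674.
seq2–seq3: 11/23 sites differ → p ≈ 0.478261, d = −0.75 ln(1 − 0.637681) = 0.761423 ≈ 0.7614.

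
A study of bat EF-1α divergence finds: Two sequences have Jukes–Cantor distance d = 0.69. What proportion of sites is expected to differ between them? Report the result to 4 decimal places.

0.4511

p = (3/4)(1 − e^(−4d/3)) = 0.75 × (1 − e^(-0.92)) = 0.75 × (1 − 0.398519) = 0.451111.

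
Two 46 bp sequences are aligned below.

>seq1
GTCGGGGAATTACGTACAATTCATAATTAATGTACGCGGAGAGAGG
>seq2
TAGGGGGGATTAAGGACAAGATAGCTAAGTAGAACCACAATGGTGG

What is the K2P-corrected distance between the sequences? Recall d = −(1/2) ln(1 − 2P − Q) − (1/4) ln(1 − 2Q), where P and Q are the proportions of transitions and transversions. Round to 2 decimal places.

Of 46 sites, 5 differences are transitions and 20 are transversions, so P = 5/46 ≈ 0.108696 and Q = 20/46 ≈ 0.434783.
Under the Kimura two-parameter model, d = −½ ln(1 − 2P − Q) − ¼ ln(1 − 2Q).
1 − 2P − Q = 0.347825, giving −½ ln(0.347825) = 0.528028.
1 − 2Q = 0.130434, giving −¼ ln(0.130434) = 0.509222.
d = 0.528028 + 0.509222 = 1.037250.

1.04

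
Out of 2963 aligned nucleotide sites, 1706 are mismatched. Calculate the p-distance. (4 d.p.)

p = 1706/2963 = 0.575767… ≈ 0.5758 (to 4 d.p.).

0.5758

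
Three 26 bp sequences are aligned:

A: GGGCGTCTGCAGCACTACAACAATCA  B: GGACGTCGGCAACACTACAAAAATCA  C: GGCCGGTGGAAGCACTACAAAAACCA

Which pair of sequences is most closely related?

A–B: 4/26 differ, p = 0.154, d = 0.172.
A–C: 7/26 differ, p = 0.269, d = 0.334.
B–C: 6/26 differ, p = 0.231, d = 0.276.
The smallest distance is between A and B.

A and B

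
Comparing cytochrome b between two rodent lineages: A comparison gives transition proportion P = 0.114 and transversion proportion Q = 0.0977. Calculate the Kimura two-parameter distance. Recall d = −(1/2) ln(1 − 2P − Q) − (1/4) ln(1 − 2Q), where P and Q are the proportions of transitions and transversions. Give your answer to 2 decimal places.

0.25

Under the Kimura two-parameter model, d = −½ ln(1 − 2P − Q) − ¼ ln(1 − 2Q).
1 − 2P − Q = 0.6743, giving −½ ln(0.6743) = 0.197040.
1 − 2Q = 0.8046, giving −¼ ln(0.8046) = 0.054353.
d = 0.197040 + 0.054353 = 0.251393.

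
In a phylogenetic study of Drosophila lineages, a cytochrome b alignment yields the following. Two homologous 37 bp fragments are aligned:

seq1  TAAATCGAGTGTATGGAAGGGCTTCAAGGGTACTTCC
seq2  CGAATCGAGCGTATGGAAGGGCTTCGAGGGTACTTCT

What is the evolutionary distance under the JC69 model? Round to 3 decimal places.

0.149

The sequences differ at 5 of 37 sites (1, 2, 10, 26, 37), so p = 5/37 ≈ 0.135135.
d = −(3/4) ln(1 − 4p/3) = −0.75 ln(1 − 0.18018) = −0.75 ln(0.81982)
  = −0.75 × (-0.198670) = 0.149003 substitutions/site.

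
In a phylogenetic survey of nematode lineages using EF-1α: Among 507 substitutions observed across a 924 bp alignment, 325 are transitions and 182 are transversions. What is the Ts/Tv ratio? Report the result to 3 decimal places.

1.786

R = 325/182 = 1.785714… ≈ 1.786 (to 3 d.p.).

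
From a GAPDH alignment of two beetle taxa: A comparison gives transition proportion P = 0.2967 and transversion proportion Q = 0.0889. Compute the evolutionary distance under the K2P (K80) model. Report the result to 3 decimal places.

0.622

Under the Kimura two-parameter model, d = −½ ln(1 − 2P − Q) − ¼ ln(1 − 2Q).
1 − 2P − Q = 0.3177, giving −½ ln(0.3177) = 0.573324.
1 − 2Q = 0.8222, giving −¼ ln(0.8222) = 0.048943.
d = 0.573324 + 0.048943 = 0.622267.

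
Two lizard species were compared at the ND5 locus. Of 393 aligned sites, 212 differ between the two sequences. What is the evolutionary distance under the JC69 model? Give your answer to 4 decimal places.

0.9527

p = 212/393 ≈ 0.53944.
d = −(3/4) ln(1 − 4p/3) = −0.75 ln(1 − 0.719253) = −0.75 ln(0.280747)
  = −0.75 × (-1.270301) = 0.952726 substitutions/site.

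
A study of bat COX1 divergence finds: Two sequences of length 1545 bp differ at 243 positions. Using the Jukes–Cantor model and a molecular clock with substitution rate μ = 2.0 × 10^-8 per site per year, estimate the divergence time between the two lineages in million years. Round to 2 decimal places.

4.41

p = 243/1545 ≈ 0.157282.
d = −(3/4) ln(1 − 4p/3) = −0.75 ln(1 − 0.209709) = −0.75 ln(0.790291)
  = −0.75 × (-0.235354) = 0.176516 substitutions/site.
Under a molecular clock d = 2μt, so t = d/(2μ) = 0.176516 / (2 × 2.0 × 10^-8) = 4.41 million years.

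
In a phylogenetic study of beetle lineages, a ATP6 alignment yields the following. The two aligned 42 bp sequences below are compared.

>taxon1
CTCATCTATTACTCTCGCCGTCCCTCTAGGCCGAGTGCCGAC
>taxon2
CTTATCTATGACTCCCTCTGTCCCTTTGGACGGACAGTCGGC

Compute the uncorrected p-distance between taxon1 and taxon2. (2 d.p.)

The sequences differ at 13 of 42 positions.
p = 13/42 = 0.309523… ≈ 0.31 (to 2 d.p.).

0.31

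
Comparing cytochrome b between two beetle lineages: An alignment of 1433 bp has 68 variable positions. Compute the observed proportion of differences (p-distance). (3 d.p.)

0.047

p = 68/1433 = 0.047452… ≈ 0.047 (to 3 d.p.).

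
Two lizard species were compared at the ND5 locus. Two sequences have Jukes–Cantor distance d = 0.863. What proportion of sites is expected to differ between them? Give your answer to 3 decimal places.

0.513

p = (3/4)(1 − e^(−4d/3)) = 0.75 × (1 − e^(-1.150667)) = 0.75 × (1 − 0.316426) = 0.512681.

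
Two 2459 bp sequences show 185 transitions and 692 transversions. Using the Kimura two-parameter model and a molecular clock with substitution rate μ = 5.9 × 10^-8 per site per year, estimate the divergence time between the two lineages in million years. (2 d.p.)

4.15

P = 185/2459 ≈ 0.075234 and Q = 692/2459 ≈ 0.281415.
Under the Kimura two-parameter model, d = −½ ln(1 − 2P − Q) − ¼ ln(1 − 2Q).
1 − 2P − Q = 0.568117, giving −½ ln(0.568117) = 0.282714.
1 − 2Q = 0.43717, giving −¼ ln(0.43717) = 0.206858.
d = 0.282714 + 0.206858 = 0.489572.
Under a molecular clock d = 2μt, so t = d/(2μ) = 0.489572 / (2 × 5.9 × 10^-8) = 4.15 million years.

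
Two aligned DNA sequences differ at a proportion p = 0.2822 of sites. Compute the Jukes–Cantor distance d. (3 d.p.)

d = −(3/4) ln(1 − 4p/3) = −0.75 ln(1 − 0.376267) = −0.75 ln(0.623733)
  = −0.75 × (-0.472033) = 0.354025 substitutions/site.

0.354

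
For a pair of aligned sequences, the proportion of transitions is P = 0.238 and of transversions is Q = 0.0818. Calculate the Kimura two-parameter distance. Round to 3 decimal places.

0.453

Under the Kimura two-parameter model, d = −½ ln(1 − 2P − Q) − ¼ ln(1 − 2Q).
1 − 2P − Q = 0.4422, giving −½ ln(0.4422) = 0.407997.
1 − 2Q = 0.8364, giving −¼ ln(0.8364) = 0.044662.
d = 0.407997 + 0.044662 = 0.452659.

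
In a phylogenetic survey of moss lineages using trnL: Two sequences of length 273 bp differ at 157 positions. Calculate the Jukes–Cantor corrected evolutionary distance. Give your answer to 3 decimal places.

1.092

p = 157/273 ≈ 0.575092.
d = −(3/4) ln(1 − 4p/3) = −0.75 ln(1 − 0.766789) = −0.75 ln(0.233211)
  = −0.75 × (-1.455812) = 1.091859 substitutions/site.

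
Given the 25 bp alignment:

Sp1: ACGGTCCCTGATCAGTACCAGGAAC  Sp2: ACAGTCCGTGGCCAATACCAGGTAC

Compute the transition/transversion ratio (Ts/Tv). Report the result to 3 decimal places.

2.000

Transitions are A↔G and C↔T; transversions are all other mismatches.
Transitions: 4. Transversions: 2.
R = 4/2 = 2.000.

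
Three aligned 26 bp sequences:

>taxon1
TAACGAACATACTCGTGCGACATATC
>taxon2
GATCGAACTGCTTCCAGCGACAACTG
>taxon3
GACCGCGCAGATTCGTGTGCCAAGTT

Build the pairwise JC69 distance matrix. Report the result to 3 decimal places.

taxon1–taxon2: 11/26 sites differ → p ≈ 0.423077, d = −0.75 ln(1 − 0.564103) = 0.622762 ≈ 0.623.
taxon1–taxon3: 11/26 sites differ → p ≈ 0.423077, d = −0.75 ln(1 − 0.564103) = 0.622762 ≈ 0.623.
taxon2–taxon3: 11/26 sites differ → p ≈ 0.423077, d = −0.75 ln(1 − 0.564103) = 0.622762 ≈ 0.623.

d(taxon1,taxon2) = 0.623, d(taxon1,taxon3) = 0.623, d(taxon2,taxon3) = 0.623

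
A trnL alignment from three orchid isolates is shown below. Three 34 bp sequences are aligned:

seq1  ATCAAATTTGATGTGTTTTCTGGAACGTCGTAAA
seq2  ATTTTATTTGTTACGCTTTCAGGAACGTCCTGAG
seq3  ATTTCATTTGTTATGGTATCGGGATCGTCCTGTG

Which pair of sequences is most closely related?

seq2 and seq3

seq1–seq2: 11/34 differ, p = 0.324, d = 0.423.
seq1–seq3: 13/34 differ, p = 0.382, d = 0.535.
seq2–seq3: 7/34 differ, p = 0.206, d = 0.241.
The smallest distance is between seq2 and seq3.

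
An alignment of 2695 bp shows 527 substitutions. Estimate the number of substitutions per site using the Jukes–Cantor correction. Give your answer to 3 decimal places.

p = 527/2695 ≈ 0.195547.
d = −(3/4) ln(1 − 4p/3) = −0.75 ln(1 − 0.260729) = −0.75 ln(0.739271)
  = −0.75 × (-0.302091) = 0.226568 substitutions/site.

0.227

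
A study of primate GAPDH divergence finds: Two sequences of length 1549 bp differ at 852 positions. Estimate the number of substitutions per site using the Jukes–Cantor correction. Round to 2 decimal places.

p = 852/1549 ≈ 0.550032.
d = −(3/4) ln(1 − 4p/3) = −0.75 ln(1 − 0.733376) = −0.75 ln(0.266624)
  = −0.75 × (-1.321916) = 0.991437 substitutions/site.

0.99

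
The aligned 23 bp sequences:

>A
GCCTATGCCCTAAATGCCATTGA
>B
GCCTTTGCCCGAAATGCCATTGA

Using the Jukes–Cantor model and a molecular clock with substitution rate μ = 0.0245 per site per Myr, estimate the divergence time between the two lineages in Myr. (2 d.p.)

The sequences differ at 2 of 23 sites (5, 11), so p = 2/23 ≈ 0.086957.
d = −(3/4) ln(1 − 4p/3) = −0.75 ln(1 − 0.115943) = −0.75 ln(0.884057)
  = −0.75 × (-0.123234) = 0.092426 substitutions/site.
Under a molecular clock d = 2μt, so t = d/(2μ) = 0.092426 / (2 × 0.0245) = 1.89 Myr.

1.89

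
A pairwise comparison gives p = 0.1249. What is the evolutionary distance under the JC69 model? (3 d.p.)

d = −(3/4) ln(1 − 4p/3) = −0.75 ln(1 − 0.166533) = −0.75 ln(0.833467)
  = −0.75 × (-0.182161) = 0.136621 substitutions/site.

0.137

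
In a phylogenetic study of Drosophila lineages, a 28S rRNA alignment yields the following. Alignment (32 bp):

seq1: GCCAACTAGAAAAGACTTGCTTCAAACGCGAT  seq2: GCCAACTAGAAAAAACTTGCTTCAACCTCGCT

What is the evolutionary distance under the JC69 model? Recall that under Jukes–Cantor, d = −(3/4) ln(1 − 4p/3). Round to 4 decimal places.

The sequences differ at 4 of 32 sites (14, 26, 28, 31), so p = 4/32 = 0.125.
d = −(3/4) ln(1 − 4p/3) = −0.75 ln(1 − 0.166667) = −0.75 ln(0.833333)
  = −0.75 × (-0.182322) = 0.136742 substitutions/site.

0.1367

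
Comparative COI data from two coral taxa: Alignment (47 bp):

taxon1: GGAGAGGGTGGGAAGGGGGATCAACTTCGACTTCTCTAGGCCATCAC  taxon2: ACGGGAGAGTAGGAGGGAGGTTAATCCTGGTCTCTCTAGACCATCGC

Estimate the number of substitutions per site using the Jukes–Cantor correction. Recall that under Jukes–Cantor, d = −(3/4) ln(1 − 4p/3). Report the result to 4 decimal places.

The sequences differ at 22 of 47 sites, so p = 22/47 ≈ 0.468085.
d = −(3/4) ln(1 − 4p/3) = −0.75 ln(1 − 0.624113) = −0.75 ln(0.375887)
  = −0.75 × (-0.978467) = 0.733850 substitutions/site.

0.7339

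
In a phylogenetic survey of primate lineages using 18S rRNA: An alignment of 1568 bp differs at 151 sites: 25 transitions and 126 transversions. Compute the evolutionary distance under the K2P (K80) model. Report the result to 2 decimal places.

P = 25/1568 ≈ 0.015944 and Q = 126/1568 ≈ 0.080357.
Under the Kimura two-parameter model, d = −½ ln(1 − 2P − Q) − ¼ ln(1 − 2Q).
1 − 2P − Q = 0.887755, giving −½ ln(0.887755) = 0.059530.
1 − 2Q = 0.839286, giving −¼ ln(0.839286) = 0.043801.
d = 0.059530 + 0.043801 = 0.103331.

0.10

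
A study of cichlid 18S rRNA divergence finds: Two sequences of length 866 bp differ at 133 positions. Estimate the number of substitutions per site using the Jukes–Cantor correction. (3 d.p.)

0.172

p = 133/866 ≈ 0.15358.
d = −(3/4) ln(1 − 4p/3) = −0.75 ln(1 − 0.204773) = −0.75 ln(0.795227)
  = −0.75 × (-0.229128) = 0.171846 substitutions/site.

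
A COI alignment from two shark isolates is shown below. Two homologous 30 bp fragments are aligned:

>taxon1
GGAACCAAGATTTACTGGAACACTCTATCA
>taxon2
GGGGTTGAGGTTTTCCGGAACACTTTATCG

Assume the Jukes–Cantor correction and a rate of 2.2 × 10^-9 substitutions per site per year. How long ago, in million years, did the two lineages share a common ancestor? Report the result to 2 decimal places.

The sequences differ at 10 of 30 sites (3, 4, 5, 6, 7, 10, 14, 16, 25, 30), so p = 10/30 ≈ 0.333333.
d = −(3/4) ln(1 − 4p/3) = −0.75 ln(1 − 0.444444) = −0.75 ln(0.555556)
  = −0.75 × (-0.587786) = 0.440840 substitutions/site.
Under a molecular clock d = 2μt, so t = d/(2μ) = 0.440840 / (2 × 2.2 × 10^-9) = 100.19 million years.

100.19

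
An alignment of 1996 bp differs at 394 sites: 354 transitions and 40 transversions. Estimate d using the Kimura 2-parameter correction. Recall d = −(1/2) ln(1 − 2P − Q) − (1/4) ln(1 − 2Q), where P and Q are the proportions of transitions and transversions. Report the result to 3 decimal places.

P = 354/1996 ≈ 0.177355 and Q = 40/1996 ≈ 0.02004.
Under the Kimura two-parameter model, d = −½ ln(1 − 2P − Q) − ¼ ln(1 − 2Q).
1 − 2P − Q = 0.62525, giving −½ ln(0.62525) = 0.234802.
1 − 2Q = 0.95992, giving −¼ ln(0.95992) = 0.010226.
d = 0.234802 + 0.010226 = 0.245028.

0.245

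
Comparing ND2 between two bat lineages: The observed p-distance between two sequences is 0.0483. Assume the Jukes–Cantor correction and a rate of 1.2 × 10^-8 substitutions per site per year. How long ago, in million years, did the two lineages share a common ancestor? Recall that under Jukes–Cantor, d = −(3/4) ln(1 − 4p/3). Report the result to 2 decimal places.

2.08

d = −(3/4) ln(1 − 4p/3) = −0.75 ln(1 − 0.0644) = −0.75 ln(0.9356)
  = −0.75 × (-0.066567) = 0.049925 substitutions/site.
Under a molecular clock d = 2μt, so t = d/(2μ) = 0.049925 / (2 × 1.2 × 10^-8) = 2.08 million years.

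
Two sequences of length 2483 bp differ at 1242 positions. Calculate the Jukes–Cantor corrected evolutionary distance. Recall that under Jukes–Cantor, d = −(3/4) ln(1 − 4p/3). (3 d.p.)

0.825

p = 1242/2483 ≈ 0.500201.
d = −(3/4) ln(1 − 4p/3) = −0.75 ln(1 − 0.666935) = −0.75 ln(0.333065)
  = −0.75 × (-1.099418) = 0.824564 substitutions/site.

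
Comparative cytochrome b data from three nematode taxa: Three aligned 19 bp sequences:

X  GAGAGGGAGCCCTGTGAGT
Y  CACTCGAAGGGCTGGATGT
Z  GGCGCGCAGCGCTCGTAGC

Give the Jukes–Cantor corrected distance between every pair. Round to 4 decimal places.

d(X,Y) = 0.9074, d(X,Z) = 0.9074, d(Y,Z) = 0.7489

X–Y: 10/19 sites differ → p ≈ 0.526316, d = −0.75 ln(1 − 0.701755) = 0.907380 ≈ 0.9074.
X–Z: 10/19 sites differ → p ≈ 0.526316, d = −0.75 ln(1 − 0.701755) = 0.907380 ≈ 0.9074.
Y–Z: 9/19 sites differ → p ≈ 0.473684, d = −0.75 ln(1 − 0.631579) = 0.748897 ≈ 0.7489.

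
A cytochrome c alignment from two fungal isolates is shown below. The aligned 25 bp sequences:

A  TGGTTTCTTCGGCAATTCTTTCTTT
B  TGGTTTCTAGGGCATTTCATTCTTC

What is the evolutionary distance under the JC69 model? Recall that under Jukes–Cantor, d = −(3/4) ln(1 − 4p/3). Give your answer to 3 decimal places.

0.233

The sequences differ at 5 of 25 sites (9, 10, 15, 19, 25), so p = 5/25 = 0.2.
d = −(3/4) ln(1 − 4p/3) = −0.75 ln(1 − 0.266667) = −0.75 ln(0.733333)
  = −0.75 × (-0.310155) = 0.232616 substitutions/site.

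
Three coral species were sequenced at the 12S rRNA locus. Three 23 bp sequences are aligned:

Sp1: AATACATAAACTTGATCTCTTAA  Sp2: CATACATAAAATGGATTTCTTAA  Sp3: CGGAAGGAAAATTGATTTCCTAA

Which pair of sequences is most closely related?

Sp1 and Sp2

Sp1–Sp2: 4/23 differ, p = 0.174, d = 0.198.
Sp1–Sp3: 9/23 differ, p = 0.391, d = 0.553.
Sp2–Sp3: 7/23 differ, p = 0.304, d = 0.390.
The smallest distance is between Sp1 and Sp2.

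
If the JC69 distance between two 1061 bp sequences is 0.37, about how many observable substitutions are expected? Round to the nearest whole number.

310

Invert JC69: p = (3/4)(1 − e^(−4d/3)) = 0.75 × (1 − e^(-0.493333)) = 0.75 × (1 − 0.610588) = 0.292059.
Expected differing sites = pL ≈ 0.292059 × 1061 = 309.874599 ≈ 310.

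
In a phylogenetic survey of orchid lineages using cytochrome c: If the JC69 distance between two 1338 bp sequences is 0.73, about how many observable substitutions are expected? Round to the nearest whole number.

624

Invert JC69: p = (3/4)(1 − e^(−4d/3)) = 0.75 × (1 − e^(-0.973333)) = 0.75 × (1 − 0.377822) = 0.466634.
Expected differing sites = pL ≈ 0.466634 × 1338 = 624.356292 ≈ 624.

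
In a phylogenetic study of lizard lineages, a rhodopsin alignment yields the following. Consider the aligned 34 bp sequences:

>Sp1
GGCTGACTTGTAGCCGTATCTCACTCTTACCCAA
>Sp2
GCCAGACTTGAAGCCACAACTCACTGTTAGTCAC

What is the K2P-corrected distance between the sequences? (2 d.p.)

Of 34 sites, 3 differences are transitions and 7 are transversions, so P = 3/34 ≈ 0.088235 and Q = 7/34 ≈ 0.205882.
Under the Kimura two-parameter model, d = −½ ln(1 − 2P − Q) − ¼ ln(1 − 2Q).
1 − 2P − Q = 0.617648, giving −½ ln(0.617648) = 0.240918.
1 − 2Q = 0.588236, giving −¼ ln(0.588236) = 0.132657.
d = 0.240918 + 0.132657 = 0.373575.

0.37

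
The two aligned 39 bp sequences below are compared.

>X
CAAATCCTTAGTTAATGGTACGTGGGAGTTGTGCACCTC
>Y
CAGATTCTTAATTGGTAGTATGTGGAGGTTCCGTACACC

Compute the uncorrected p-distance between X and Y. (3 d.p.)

The sequences differ at 14 of 39 positions.
p = 14/39 = 0.358974… ≈ 0.359 (to 3 d.p.).

0.359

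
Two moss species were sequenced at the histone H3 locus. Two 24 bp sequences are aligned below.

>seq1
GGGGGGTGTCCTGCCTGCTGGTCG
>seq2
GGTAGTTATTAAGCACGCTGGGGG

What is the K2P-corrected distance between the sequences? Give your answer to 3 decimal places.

Of 24 sites, 4 differences are transitions and 7 are transversions, so P = 4/24 ≈ 0.166667 and Q = 7/24 ≈ 0.291667.
Under the Kimura two-parameter model, d = −½ ln(1 − 2P − Q) − ¼ ln(1 − 2Q).
1 − 2P − Q = 0.374999, giving −½ ln(0.374999) = 0.490416.
1 − 2Q = 0.416666, giving −¼ ln(0.416666) = 0.218868.
d = 0.490416 + 0.218868 = 0.709284.

0.709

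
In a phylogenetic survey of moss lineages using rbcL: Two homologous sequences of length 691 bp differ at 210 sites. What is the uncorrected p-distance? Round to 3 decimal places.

0.304

p = 210/691 = 0.303907… ≈ 0.304 (to 3 d.p.).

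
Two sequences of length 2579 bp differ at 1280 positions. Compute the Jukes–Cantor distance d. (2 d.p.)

p = 1280/2579 ≈ 0.496316.
d = −(3/4) ln(1 − 4p/3) = −0.75 ln(1 − 0.661755) = −0.75 ln(0.338245)
  = −0.75 × (-1.083985) = 0.812989 substitutions/site.

0.81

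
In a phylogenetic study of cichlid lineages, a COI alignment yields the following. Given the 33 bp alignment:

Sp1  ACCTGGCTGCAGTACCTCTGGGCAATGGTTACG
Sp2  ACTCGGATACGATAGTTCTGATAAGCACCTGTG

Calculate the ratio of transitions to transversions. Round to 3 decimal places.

Transitions are A↔G and C↔T; transversions are all other mismatches.
Transitions: 13. Transversions: 5.
R = 13/5 = 2.600.

2.600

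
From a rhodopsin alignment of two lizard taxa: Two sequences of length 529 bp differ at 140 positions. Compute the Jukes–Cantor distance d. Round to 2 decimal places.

0.33

p = 140/529 ≈ 0.26465.
d = −(3/4) ln(1 − 4p/3) = −0.75 ln(1 − 0.352867) = −0.75 ln(0.647133)
  = −0.75 × (-0.435203) = 0.326402 substitutions/site.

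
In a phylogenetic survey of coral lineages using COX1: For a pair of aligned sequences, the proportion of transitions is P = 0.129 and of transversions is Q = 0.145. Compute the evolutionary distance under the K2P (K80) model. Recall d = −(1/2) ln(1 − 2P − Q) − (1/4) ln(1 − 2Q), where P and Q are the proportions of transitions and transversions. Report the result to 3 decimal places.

0.344

Under the Kimura two-parameter model, d = −½ ln(1 − 2P − Q) − ¼ ln(1 − 2Q).
1 − 2P − Q = 0.597, giving −½ ln(0.597) = 0.257919.
1 − 2Q = 0.71, giving −¼ ln(0.71) = 0.085623.
d = 0.257919 + 0.085623 = 0.343542.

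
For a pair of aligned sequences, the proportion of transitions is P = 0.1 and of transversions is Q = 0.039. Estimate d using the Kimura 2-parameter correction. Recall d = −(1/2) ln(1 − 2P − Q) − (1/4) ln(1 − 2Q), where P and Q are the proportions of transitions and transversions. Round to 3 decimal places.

Under the Kimura two-parameter model, d = −½ ln(1 − 2P − Q) − ¼ ln(1 − 2Q).
1 − 2P − Q = 0.761, giving −½ ln(0.761) = 0.136561.
1 − 2Q = 0.922, giving −¼ ln(0.922) = 0.020303.
d = 0.136561 + 0.020303 = 0.156864.

0.157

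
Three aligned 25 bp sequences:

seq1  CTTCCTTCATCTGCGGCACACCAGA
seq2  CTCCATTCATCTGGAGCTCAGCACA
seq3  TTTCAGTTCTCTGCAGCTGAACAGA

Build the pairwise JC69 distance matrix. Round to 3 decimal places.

seq1–seq2: 7/25 sites differ → p = 0.28, d = −0.75 ln(1 − 0.373333) = 0.350505 ≈ 0.351.
seq1–seq3: 9/25 sites differ → p = 0.36, d = −0.75 ln(1 − 0.48) = 0.490445 ≈ 0.490.
seq2–seq3: 9/25 sites differ → p = 0.36, d = −0.75 ln(1 − 0.48) = 0.490445 ≈ 0.490.

d(seq1,seq2) = 0.351, d(seq1,seq3) = 0.490, d(seq2,seq3) = 0.490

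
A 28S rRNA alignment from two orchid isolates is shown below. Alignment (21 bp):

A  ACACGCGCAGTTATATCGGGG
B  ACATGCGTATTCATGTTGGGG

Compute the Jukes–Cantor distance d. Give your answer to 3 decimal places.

The sequences differ at 6 of 21 sites (4, 8, 10, 12, 15, 17), so p = 6/21 ≈ 0.285714.
d = −(3/4) ln(1 − 4p/3) = −0.75 ln(1 − 0.380952) = −0.75 ln(0.619048)
  = −0.75 × (-0.479572) = 0.359679 substitutions/site.

0.360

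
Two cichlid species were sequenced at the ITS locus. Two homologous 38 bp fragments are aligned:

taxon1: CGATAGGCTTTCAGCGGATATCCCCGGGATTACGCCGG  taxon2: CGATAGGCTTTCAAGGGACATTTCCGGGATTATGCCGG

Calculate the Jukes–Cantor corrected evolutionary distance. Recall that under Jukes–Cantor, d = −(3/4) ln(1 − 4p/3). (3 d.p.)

0.177

The sequences differ at 6 of 38 sites (14, 15, 19, 22, 23, 33), so p = 6/38 ≈ 0.157895.
d = −(3/4) ln(1 − 4p/3) = −0.75 ln(1 − 0.210527) = −0.75 ln(0.789473)
  = −0.75 × (-0.236390) = 0.177293 substitutions/site.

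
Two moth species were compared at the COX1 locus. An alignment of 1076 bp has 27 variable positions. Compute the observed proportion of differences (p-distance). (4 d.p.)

p = 27/1076 = 0.025092… ≈ 0.0251 (to 4 d.p.).

0.0251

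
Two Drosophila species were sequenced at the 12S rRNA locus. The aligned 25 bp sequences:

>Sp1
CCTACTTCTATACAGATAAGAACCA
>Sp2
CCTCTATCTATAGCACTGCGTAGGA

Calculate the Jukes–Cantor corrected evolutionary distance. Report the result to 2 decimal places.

0.77

The sequences differ at 12 of 25 sites, so p = 12/25 = 0.48.
d = −(3/4) ln(1 − 4p/3) = −0.75 ln(1 − 0.64) = −0.75 ln(0.36)
  = −0.75 × (-1.021651) = 0.766238 substitutions/site.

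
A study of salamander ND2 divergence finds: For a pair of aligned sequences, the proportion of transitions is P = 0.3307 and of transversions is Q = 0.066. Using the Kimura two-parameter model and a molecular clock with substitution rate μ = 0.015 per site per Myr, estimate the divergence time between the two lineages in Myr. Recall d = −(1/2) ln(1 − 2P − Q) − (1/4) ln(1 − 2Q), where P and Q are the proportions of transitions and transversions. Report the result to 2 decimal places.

Under the Kimura two-parameter model, d = −½ ln(1 − 2P − Q) − ¼ ln(1 − 2Q).
1 − 2P − Q = 0.2726, giving −½ ln(0.2726) = 0.649875.
1 − 2Q = 0.868, giving −¼ ln(0.868) = 0.035391.
d = 0.649875 + 0.035391 = 0.685266.
Under a molecular clock d = 2μt, so t = d/(2μ) = 0.685266 / (2 × 0.015) = 22.84 Myr.

22.84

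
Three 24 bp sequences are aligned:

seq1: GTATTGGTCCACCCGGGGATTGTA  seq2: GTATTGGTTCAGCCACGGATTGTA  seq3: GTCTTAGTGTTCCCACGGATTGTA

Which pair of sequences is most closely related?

seq1 and seq2

seq1–seq2: 4/24 differ, p = 0.167, d = 0.188.
seq1–seq3: 7/24 differ, p = 0.292, d = 0.369.
seq2–seq3: 6/24 differ, p = 0.250, d = 0.304.
The smallest distance is between seq1 and seq2.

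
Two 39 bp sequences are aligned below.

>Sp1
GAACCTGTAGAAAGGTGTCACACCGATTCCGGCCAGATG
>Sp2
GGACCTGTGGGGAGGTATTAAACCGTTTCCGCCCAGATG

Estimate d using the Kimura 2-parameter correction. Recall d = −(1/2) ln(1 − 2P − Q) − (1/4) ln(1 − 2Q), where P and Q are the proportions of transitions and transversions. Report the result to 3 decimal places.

Of 39 sites, 6 differences are transitions and 3 are transversions, so P = 6/39 ≈ 0.153846 and Q = 3/39 ≈ 0.076923.
Under the Kimura two-parameter model, d = −½ ln(1 − 2P − Q) − ¼ ln(1 − 2Q).
1 − 2P − Q = 0.615385, giving −½ ln(0.615385) = 0.242754.
1 − 2Q = 0.846154, giving −¼ ln(0.846154) = 0.041763.
d = 0.242754 + 0.041763 = 0.284517.

0.285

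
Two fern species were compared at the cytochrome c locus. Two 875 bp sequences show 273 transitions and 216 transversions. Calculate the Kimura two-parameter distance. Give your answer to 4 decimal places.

P = 273/875 = 0.312 and Q = 216/875 ≈ 0.246857.
Under the Kimura two-parameter model, d = −½ ln(1 − 2P − Q) − ¼ ln(1 − 2Q).
1 − 2P − Q = 0.129143, giving −½ ln(0.129143) = 1.023417.
1 − 2Q = 0.506286, giving −¼ ln(0.506286) = 0.170163.
d = 1.023417 + 0.170163 = 1.193580.

1.1936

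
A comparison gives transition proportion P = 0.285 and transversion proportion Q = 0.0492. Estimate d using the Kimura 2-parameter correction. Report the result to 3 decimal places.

Under the Kimura two-parameter model, d = −½ ln(1 − 2P − Q) − ¼ ln(1 − 2Q).
1 − 2P − Q = 0.3808, giving −½ ln(0.3808) = 0.482740.
1 − 2Q = 0.9016, giving −¼ ln(0.9016) = 0.025896.
d = 0.482740 + 0.025896 = 0.508636.

0.509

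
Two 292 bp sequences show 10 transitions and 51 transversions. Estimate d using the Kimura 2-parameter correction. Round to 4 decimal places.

0.2467

P = 10/292 ≈ 0.034247 and Q = 51/292 ≈ 0.174658.
Under the Kimura two-parameter model, d = −½ ln(1 − 2P − Q) − ¼ ln(1 − 2Q).
1 − 2P − Q = 0.756848, giving −½ ln(0.756848) = 0.139296.
1 − 2Q = 0.650684, giving −¼ ln(0.650684) = 0.107433.
d = 0.139296 + 0.107433 = 0.246729.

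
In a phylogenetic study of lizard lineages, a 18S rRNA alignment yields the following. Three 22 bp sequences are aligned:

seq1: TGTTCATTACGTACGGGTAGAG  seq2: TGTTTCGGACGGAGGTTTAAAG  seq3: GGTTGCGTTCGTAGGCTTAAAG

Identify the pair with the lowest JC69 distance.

seq1–seq2: 9/22 differ, p = 0.409, d = 0.591.
seq1–seq3: 9/22 differ, p = 0.409, d = 0.591.
seq2–seq3: 6/22 differ, p = 0.273, d = 0.339.
The smallest distance is between seq2 and seq3.

seq2 and seq3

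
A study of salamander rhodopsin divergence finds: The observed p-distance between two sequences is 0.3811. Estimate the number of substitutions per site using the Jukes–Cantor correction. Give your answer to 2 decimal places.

d = −(3/4) ln(1 − 4p/3) = −0.75 ln(1 − 0.508133) = −0.75 ln(0.491867)
  = −0.75 × (-0.709547) = 0.532160 substitutions/site.

0.53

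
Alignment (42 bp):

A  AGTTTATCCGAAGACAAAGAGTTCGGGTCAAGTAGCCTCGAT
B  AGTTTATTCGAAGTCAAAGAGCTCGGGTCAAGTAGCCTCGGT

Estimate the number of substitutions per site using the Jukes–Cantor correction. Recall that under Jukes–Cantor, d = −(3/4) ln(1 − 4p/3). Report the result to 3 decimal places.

0.102

The sequences differ at 4 of 42 sites (8, 14, 22, 41), so p = 4/42 ≈ 0.095238.
d = −(3/4) ln(1 − 4p/3) = −0.75 ln(1 − 0.126984) = −0.75 ln(0.873016)
  = −0.75 × (-0.135801) = 0.101851 substitutions/site.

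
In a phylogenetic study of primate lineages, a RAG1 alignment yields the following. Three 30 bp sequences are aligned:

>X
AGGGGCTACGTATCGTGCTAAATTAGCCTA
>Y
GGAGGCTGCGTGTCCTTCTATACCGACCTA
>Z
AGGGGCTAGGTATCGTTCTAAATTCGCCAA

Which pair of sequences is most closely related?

X and Z

X–Y: 11/30 differ, p = 0.367, d = 0.503.
X–Z: 4/30 differ, p = 0.133, d = 0.147.
Y–Z: 12/30 differ, p = 0.400, d = 0.572.
The smallest distance is between X and Z.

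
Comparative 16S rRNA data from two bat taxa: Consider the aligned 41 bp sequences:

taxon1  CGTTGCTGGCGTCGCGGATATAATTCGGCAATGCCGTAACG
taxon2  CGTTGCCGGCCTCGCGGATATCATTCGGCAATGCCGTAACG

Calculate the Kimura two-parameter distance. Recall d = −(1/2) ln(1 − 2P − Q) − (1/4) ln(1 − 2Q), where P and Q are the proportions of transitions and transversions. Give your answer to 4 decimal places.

0.0770

Of 41 sites, 1 differences are transitions and 2 are transversions, so P = 1/41 ≈ 0.02439 and Q = 2/41 ≈ 0.04878.
Under the Kimura two-parameter model, d = −½ ln(1 − 2P − Q) − ¼ ln(1 − 2Q).
1 − 2P − Q = 0.90244, giving −½ ln(0.90244) = 0.051327.
1 − 2Q = 0.90244, giving −¼ ln(0.90244) = 0.025663.
d = 0.051327 + 0.025663 = 0.076990.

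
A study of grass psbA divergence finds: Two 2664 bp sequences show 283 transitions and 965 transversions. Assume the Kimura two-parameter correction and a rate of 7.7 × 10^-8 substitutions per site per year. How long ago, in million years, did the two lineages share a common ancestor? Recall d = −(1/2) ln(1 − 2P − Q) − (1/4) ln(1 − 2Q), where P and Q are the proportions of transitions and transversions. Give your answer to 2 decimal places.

P = 283/2664 ≈ 0.106231 and Q = 965/2664 ≈ 0.362237.
Under the Kimura two-parameter model, d = −½ ln(1 − 2P − Q) − ¼ ln(1 − 2Q).
1 − 2P − Q = 0.425301, giving −½ ln(0.425301) = 0.427479.
1 − 2Q = 0.275526, giving −¼ ln(0.275526) = 0.322268.
d = 0.427479 + 0.322268 = 0.749747.
Under a molecular clock d = 2μt, so t = d/(2μ) = 0.749747 / (2 × 7.7 × 10^-8) = 4.87 million years.

4.87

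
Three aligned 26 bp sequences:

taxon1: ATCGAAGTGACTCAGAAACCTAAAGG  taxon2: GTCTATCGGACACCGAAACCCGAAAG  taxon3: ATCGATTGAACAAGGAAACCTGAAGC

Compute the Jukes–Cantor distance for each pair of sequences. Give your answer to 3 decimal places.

taxon1–taxon2: 10/26 sites differ → p ≈ 0.384615, d = −0.75 ln(1 − 0.51282) = 0.539341 ≈ 0.539.
taxon1–taxon3: 9/26 sites differ → p ≈ 0.346154, d = −0.75 ln(1 − 0.461539) = 0.464280 ≈ 0.464.
taxon2–taxon3: 9/26 sites differ → p ≈ 0.346154, d = −0.75 ln(1 − 0.461539) = 0.464280 ≈ 0.464.

d(taxon1,taxon2) = 0.539, d(taxon1,taxon3) = 0.464, d(taxon2,taxon3) = 0.464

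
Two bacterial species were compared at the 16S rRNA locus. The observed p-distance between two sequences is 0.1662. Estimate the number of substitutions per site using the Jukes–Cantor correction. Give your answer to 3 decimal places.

d = −(3/4) ln(1 − 4p/3) = −0.75 ln(1 − 0.2216) = −0.75 ln(0.7784)
  = −0.75 × (-0.250515) = 0.187886 substitutions/site.

0.188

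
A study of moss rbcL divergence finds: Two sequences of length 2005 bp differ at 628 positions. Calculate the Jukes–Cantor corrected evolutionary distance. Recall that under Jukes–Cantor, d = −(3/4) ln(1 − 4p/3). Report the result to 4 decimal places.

p = 628/2005 ≈ 0.313217.
d = −(3/4) ln(1 − 4p/3) = −0.75 ln(1 − 0.417623) = −0.75 ln(0.582377)
  = −0.75 × (-0.540637) = 0.405478 substitutions/site.

0.4055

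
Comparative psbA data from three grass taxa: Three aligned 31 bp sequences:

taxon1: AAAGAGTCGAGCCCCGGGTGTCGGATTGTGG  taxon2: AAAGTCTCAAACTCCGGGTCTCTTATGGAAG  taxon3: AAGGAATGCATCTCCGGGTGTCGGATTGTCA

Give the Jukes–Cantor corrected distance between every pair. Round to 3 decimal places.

taxon1–taxon2: 11/31 sites differ → p ≈ 0.354839, d = −0.75 ln(1 − 0.473119) = 0.480585 ≈ 0.481.
taxon1–taxon3: 8/31 sites differ → p ≈ 0.258065, d = −0.75 ln(1 − 0.344087) = 0.316295 ≈ 0.316.
taxon2–taxon3: 13/31 sites differ → p ≈ 0.419355, d = −0.75 ln(1 − 0.55914) = 0.614271 ≈ 0.614.

d(taxon1,taxon2) = 0.481, d(taxon1,taxon3) = 0.316, d(taxon2,taxon3) = 0.614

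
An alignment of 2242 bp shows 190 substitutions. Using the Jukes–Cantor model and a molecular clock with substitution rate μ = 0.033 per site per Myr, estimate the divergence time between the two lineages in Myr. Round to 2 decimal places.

p = 190/2242 ≈ 0.084746.
d = −(3/4) ln(1 − 4p/3) = −0.75 ln(1 − 0.112995) = −0.75 ln(0.887005)
  = −0.75 × (-0.119905) = 0.089929 substitutions/site.
Under a molecular clock d = 2μt, so t = d/(2μ) = 0.089929 / (2 × 0.033) = 1.36 Myr.

1.36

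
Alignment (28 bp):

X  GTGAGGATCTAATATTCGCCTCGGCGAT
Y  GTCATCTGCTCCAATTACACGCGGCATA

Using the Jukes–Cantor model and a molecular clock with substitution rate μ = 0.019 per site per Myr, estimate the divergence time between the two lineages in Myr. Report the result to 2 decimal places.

The sequences differ at 15 of 28 sites, so p = 15/28 ≈ 0.535714.
d = −(3/4) ln(1 − 4p/3) = −0.75 ln(1 − 0.714285) = −0.75 ln(0.285715)
  = −0.75 × (-1.252760) = 0.939570 substitutions/site.
Under a molecular clock d = 2μt, so t = d/(2μ) = 0.939570 / (2 × 0.019) = 24.73 Myr.

24.73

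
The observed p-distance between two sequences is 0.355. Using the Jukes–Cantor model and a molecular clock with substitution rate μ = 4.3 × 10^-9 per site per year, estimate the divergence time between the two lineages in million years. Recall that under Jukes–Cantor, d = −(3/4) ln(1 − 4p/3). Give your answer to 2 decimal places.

d = −(3/4) ln(1 − 4p/3) = −0.75 ln(1 − 0.473333) = −0.75 ln(0.526667)
  = −0.75 × (-0.641187) = 0.480890 substitutions/site.
Under a molecular clock d = 2μt, so t = d/(2μ) = 0.480890 / (2 × 4.3 × 10^-9) = 55.92 million years.

55.92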